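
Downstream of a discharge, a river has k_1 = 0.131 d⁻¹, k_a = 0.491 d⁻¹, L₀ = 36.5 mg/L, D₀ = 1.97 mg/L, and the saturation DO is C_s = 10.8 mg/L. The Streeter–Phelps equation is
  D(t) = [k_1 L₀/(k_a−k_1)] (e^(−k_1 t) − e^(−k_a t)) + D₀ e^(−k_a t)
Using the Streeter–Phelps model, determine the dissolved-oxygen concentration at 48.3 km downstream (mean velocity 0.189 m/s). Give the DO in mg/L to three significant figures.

DO ≈ 4.43 mg/L

Travel time t = x/v = 48.3 km / (0.189 m/s) = 48300 m / 0.189 m/s = 255600 s = 2.958 d.
k_1 L₀/(k_a−k_1) = 0.131×36.5/(0.491−0.131) = 4.782/0.3600 = 13.28 mg/L.
e^(−k_1 t) = e^(−0.131×2.958) = 0.6788; e^(−k_a t) = e^(−0.491×2.958) = 0.2340.
D = 13.28 × (0.6788 − 0.2340) + 1.97 × 0.2340 = 5.907 + 0.4610 = 6.368 mg/L.
DO = C_s − D = 10.8 − 6.368 = 4.432 mg/L.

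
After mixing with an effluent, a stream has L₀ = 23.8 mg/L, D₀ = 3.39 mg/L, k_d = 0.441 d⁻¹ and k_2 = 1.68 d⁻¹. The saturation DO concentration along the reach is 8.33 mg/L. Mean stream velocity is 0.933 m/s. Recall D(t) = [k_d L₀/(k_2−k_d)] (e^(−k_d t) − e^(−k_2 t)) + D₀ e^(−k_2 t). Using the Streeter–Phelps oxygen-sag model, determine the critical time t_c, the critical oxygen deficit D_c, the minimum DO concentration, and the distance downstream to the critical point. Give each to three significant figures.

t_c ≈ 0.667 d; D_c ≈ 4.66 mg/L; min DO ≈ 3.67 mg/L; x_c ≈ 53.8 km

t_c = [1/(k_2−k_d)] ln[(k_2/k_d)(1 − D₀(k_2−k_d)/(k_d L₀))]
= [1/(1.68−0.441)] ln[(1.68/0.441)(1 − 3.39×1.239/(0.441×23.8))]
= (1/1.239) ln[3.810 × 0.5998] = 0.8071 × ln(2.285) = 0.8071 × 0.8264 = 0.6670 d.
D_c = (k_d/k_2) L₀ e^(−k_d t_c) = (0.441/1.68) × 23.8 × e^(−0.441×0.6670) = 0.2625 × 23.8 × 0.7452 = 4.655 mg/L.
Minimum DO = C_s − D_c = 8.33 − 4.655 = 3.675 mg/L.
x_c = v t_c = 0.933 m/s × 0.6670 d × 86400 s/d = 53770 m ≈ 53.8 km.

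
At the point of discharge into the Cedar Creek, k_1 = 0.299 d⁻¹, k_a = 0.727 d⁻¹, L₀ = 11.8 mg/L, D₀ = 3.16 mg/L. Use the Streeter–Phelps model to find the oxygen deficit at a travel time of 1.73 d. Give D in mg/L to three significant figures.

k_1 L₀/(k_a−k_1) = 0.299×11.8/(0.727−0.299) = 3.528/0.4280 = 8.243 mg/L.
e^(−k_1 t) = e^(−0.299×1.730) = 0.5961; e^(−k_a t) = e^(−0.727×1.730) = 0.2843.
D = 8.243 × (0.5961 − 0.2843) + 3.16 × 0.2843 = 2.571 + 0.8984 = 3.469 mg/L.

D ≈ 3.47 mg/L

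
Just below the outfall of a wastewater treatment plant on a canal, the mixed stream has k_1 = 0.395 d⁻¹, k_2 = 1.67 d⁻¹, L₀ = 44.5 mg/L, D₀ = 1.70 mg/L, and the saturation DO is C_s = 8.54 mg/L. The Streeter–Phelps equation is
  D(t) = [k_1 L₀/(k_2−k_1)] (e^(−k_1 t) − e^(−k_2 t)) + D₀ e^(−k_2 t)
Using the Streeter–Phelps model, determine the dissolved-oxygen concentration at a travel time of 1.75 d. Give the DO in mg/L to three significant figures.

k_1 L₀/(k_2−k_1) = 0.395×44.5/(1.67−0.395) = 17.58/1.275 = 13.79 mg/L.
e^(−k_1 t) = e^(−0.395×1.750) = 0.5009; e^(−k_2 t) = e^(−1.67×1.750) = 0.05380.
D = 13.79 × (0.5009 − 0.05380) + 1.70 × 0.05380 = 6.165 + 0.09146 = 6.256 mg/L.
DO = C_s − D = 8.54 − 6.256 = 2.284 mg/L.

DO ≈ 2.28 mg/L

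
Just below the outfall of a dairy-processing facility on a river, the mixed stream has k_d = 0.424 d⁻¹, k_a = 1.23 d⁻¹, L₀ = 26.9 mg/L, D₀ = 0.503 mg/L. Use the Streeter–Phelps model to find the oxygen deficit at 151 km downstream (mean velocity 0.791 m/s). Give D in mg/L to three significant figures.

D ≈ 4.64 mg/L

Travel time t = x/v = 151 km / (0.791 m/s) = 151000 m / 0.791 m/s = 190900 s = 2.209 d.
k_d L₀/(k_a−k_d) = 0.424×26.9/(1.23−0.424) = 11.41/0.8060 = 14.15 mg/L.
e^(−k_d t) = e^(−0.424×2.209) = 0.3919; e^(−k_a t) = e^(−1.23×2.209) = 0.06603.
D = 14.15 × (0.3919 − 0.06603) + 0.503 × 0.06603 = 4.611 + 0.03321 = 4.644 mg/L.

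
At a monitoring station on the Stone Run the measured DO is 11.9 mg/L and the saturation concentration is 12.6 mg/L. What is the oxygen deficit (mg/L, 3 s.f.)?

D ≈ 0.700 mg/L

D = C_s − C = 12.6 − 11.9 = 0.700 mg/L.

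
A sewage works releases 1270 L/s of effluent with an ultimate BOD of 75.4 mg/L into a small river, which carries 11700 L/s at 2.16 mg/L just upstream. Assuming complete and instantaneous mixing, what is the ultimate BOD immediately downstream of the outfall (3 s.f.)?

Flow-weighted mixing: C = (Q_r C_r + Q_w C_w)/(Q_r + Q_w)
= (11700×2.16 + 1270×75.4)/(11700 + 1270) = 121000/12970 = 9.332 mg/L.

9.33 mg/L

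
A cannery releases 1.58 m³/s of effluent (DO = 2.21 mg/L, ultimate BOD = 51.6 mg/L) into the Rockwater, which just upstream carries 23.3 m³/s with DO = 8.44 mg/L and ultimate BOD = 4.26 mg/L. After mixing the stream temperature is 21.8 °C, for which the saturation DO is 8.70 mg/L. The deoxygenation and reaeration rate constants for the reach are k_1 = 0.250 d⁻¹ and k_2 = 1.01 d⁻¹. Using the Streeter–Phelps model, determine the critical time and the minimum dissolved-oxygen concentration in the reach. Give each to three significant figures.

Mixed DO = (23.3×8.44 + 1.58×2.21)/(23.3+1.58) = 200.1/24.88 = 8.044 mg/L.
Mixed L₀ = (23.3×4.26 + 1.58×51.6)/(24.88) = 180.8/24.88 = 7.266 mg/L.
Initial deficit D₀ = C_s − DO₀ = 8.70 − 8.044 = 0.6556 mg/L.
t_c = (1/0.7600) ln[(1.01/0.250)(1 − 0.6556×0.7600/(0.250×7.266))] = 1.316 × ln(2.932) = 1.415 d.
D_c = (0.250/1.01) × 7.266 × e^(−0.250×1.415) = 0.2475 × 7.266 × 0.7020 = 1.263 mg/L.
Minimum DO = 8.70 − 1.263 = 7.437 mg/L.

t_c ≈ 1.42 d; minimum DO ≈ 7.44 mg/L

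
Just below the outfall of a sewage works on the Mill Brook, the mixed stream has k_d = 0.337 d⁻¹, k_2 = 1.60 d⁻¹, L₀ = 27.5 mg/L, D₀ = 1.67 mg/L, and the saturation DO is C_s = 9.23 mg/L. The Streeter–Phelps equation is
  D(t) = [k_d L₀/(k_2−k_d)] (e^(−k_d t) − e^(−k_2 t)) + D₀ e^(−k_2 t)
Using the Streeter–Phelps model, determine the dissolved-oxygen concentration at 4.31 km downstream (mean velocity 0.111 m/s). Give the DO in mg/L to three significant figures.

Travel time t = x/v = 4.31 km / (0.111 m/s) = 4310 m / 0.111 m/s = 38830 s = 0.4494 d.
k_d L₀/(k_2−k_d) = 0.337×27.5/(1.60−0.337) = 9.268/1.263 = 7.338 mg/L.
e^(−k_d t) = e^(−0.337×0.4494) = 0.8595; e^(−k_2 t) = e^(−1.60×0.4494) = 0.4872.
D = 7.338 × (0.8595 − 0.4872) + 1.67 × 0.4872 = 2.731 + 0.8136 = 3.545 mg/L.
DO = C_s − D = 9.23 − 3.545 = 5.685 mg/L.

DO ≈ 5.68 mg/L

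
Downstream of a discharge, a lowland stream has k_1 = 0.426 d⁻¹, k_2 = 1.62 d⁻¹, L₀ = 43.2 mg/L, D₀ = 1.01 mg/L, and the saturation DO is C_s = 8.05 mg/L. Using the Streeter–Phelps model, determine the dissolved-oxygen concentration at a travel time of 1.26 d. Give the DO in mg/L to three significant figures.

k_1 L₀/(k_2−k_1) = 0.426×43.2/(1.62−0.426) = 18.40/1.194 = 15.41 mg/L.
e^(−k_1 t) = e^(−0.426×1.260) = 0.5846; e^(−k_2 t) = e^(−1.62×1.260) = 0.1299.
D = 15.41 × (0.5846 − 0.1299) + 1.01 × 0.1299 = 7.009 + 0.1312 = 7.141 mg/L.
DO = C_s − D = 8.05 − 7.141 = 0.9095 mg/L.

DO ≈ 0.909 mg/L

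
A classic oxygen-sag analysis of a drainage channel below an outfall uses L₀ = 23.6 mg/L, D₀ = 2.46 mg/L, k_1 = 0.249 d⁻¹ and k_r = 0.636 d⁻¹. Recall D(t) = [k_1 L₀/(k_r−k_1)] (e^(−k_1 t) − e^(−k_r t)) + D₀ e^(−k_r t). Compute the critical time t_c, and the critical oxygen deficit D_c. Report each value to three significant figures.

t_c = [1/(k_r−k_1)] ln[(k_r/k_1)(1 − D₀(k_r−k_1)/(k_1 L₀))]
= [1/(0.636−0.249)] ln[(0.636/0.249)(1 − 2.46×0.3870/(0.249×23.6))]
= (1/0.3870) ln[2.554 × 0.8380] = 2.584 × ln(2.140) = 2.584 × 0.7610 = 1.966 d.
L(t_c) = L₀ e^(−k_1 t_c) = 23.6 × 0.6128 = 14.46 mg/L, and at the critical point k_r D_c = k_1 L, so D_c = (0.249/0.636) × 14.46 = 5.663 mg/L.

t_c ≈ 1.97 d; D_c ≈ 5.66 mg/L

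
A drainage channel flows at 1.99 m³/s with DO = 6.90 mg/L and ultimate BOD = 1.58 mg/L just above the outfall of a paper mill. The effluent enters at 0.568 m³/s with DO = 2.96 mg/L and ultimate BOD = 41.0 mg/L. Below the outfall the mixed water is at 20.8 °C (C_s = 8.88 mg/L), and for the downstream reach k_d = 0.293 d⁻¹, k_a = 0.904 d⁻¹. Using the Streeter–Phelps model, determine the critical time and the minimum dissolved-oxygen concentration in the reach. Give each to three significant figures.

Mixed DO = (1.99×6.90 + 0.568×2.96)/(1.99+0.568) = 15.41/2.558 = 6.025 mg/L.
Mixed L₀ = (1.99×1.58 + 0.568×41.0)/(2.558) = 26.43/2.558 = 10.33 mg/L.
Initial deficit D₀ = C_s − DO₀ = 8.88 − 6.025 = 2.855 mg/L.
t_c = (1/0.6110) ln[(0.904/0.293)(1 − 2.855×0.6110/(0.293×10.33))] = 1.637 × ln(1.308) = 0.4391 d.
D_c = (0.293/0.904) × 10.33 × e^(−0.293×0.4391) = 0.3241 × 10.33 × 0.8793 = 2.945 mg/L.
Minimum DO = 8.88 − 2.945 = 5.935 mg/L.

t_c ≈ 0.439 d; minimum DO ≈ 5.94 mg/L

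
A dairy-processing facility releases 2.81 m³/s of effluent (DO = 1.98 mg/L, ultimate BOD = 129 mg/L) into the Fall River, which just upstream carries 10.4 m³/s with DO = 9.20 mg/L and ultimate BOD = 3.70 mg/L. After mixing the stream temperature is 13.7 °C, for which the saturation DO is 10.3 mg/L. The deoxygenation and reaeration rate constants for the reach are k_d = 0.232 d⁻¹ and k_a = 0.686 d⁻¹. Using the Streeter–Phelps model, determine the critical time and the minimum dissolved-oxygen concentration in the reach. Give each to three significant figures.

t_c ≈ 1.98 d; minimum DO ≈ 3.81 mg/L

Mixed DO = (10.4×9.20 + 2.81×1.98)/(10.4+2.81) = 101.2/13.21 = 7.664 mg/L.
Mixed L₀ = (10.4×3.70 + 2.81×129)/(13.21) = 401.0/13.21 = 30.35 mg/L.
Initial deficit D₀ = C_s − DO₀ = 10.3 − 7.664 = 2.636 mg/L.
t_c = (1/0.4540) ln[(0.686/0.232)(1 − 2.636×0.4540/(0.232×30.35))] = 2.203 × ln(2.454) = 1.978 d.
D_c = (0.232/0.686) × 30.35 × e^(−0.232×1.978) = 0.3382 × 30.35 × 0.6320 = 6.488 mg/L.
Minimum DO = 10.3 − 6.488 = 3.812 mg/L.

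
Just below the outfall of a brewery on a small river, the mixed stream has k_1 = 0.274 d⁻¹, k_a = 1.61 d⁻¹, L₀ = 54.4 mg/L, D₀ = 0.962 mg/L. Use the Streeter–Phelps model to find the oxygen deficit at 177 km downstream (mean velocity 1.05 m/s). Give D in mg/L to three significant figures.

Travel time t = x/v = 177 km / (1.05 m/s) = 177000 m / 1.05 m/s = 168600 s = 1.951 d.
k_1 L₀/(k_a−k_1) = 0.274×54.4/(1.61−0.274) = 14.91/1.336 = 11.16 mg/L.
e^(−k_1 t) = e^(−0.274×1.951) = 0.5859; e^(−k_a t) = e^(−1.61×1.951) = 0.04323.
D = 11.16 × (0.5859 − 0.04323) + 0.962 × 0.04323 = 6.055 + 0.04159 = 6.096 mg/L.

D ≈ 6.10 mg/L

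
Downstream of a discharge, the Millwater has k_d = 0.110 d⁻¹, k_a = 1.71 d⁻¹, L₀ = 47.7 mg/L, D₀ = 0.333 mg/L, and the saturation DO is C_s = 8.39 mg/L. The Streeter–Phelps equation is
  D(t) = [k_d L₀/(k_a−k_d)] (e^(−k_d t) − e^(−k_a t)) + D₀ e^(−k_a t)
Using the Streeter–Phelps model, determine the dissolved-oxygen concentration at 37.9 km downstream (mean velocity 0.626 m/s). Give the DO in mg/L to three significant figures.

DO ≈ 6.24 mg/L

Travel time t = x/v = 37.9 km / (0.626 m/s) = 37900 m / 0.626 m/s = 60540 s = 0.7007 d.
k_d L₀/(k_a−k_d) = 0.110×47.7/(1.71−0.110) = 5.247/1.600 = 3.279 mg/L.
e^(−k_d t) = e^(−0.110×0.7007) = 0.9258; e^(−k_a t) = e^(−1.71×0.7007) = 0.3017.
D = 3.279 × (0.9258 − 0.3017) + 0.333 × 0.3017 = 2.047 + 0.1005 = 2.147 mg/L.
DO = C_s − D = 8.39 − 2.147 = 6.243 mg/L.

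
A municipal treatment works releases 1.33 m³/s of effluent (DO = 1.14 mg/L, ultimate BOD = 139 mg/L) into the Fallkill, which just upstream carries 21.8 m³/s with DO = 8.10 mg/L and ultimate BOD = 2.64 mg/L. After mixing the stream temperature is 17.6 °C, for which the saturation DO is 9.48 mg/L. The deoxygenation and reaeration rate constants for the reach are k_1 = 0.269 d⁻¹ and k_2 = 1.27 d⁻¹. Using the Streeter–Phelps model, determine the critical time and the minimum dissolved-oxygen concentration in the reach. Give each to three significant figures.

t_c ≈ 0.552 d; minimum DO ≈ 7.57 mg/L

Mixed DO = (21.8×8.10 + 1.33×1.14)/(21.8+1.33) = 178.1/23.13 = 7.700 mg/L.
Mixed L₀ = (21.8×2.64 + 1.33×139)/(23.13) = 242.4/23.13 = 10.48 mg/L.
Initial deficit D₀ = C_s − DO₀ = 9.48 − 7.700 = 1.780 mg/L.
t_c = (1/1.001) ln[(1.27/0.269)(1 − 1.780×1.001/(0.269×10.48))] = 0.9990 × ln(1.737) = 0.5517 d.
D_c = (0.269/1.27) × 10.48 × e^(−0.269×0.5517) = 0.2118 × 10.48 × 0.8621 = 1.914 mg/L.
Minimum DO = 9.48 − 1.914 = 7.566 mg/L.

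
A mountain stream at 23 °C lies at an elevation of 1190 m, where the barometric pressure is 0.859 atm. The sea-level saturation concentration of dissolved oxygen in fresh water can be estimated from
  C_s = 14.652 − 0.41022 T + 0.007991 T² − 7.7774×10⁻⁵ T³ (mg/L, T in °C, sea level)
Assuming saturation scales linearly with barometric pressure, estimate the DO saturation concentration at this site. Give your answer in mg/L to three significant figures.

At sea level: C_s = 14.652 − 0.41022×23 + 0.007991×23² − 7.7774×10⁻⁵×23³ = 8.498 mg/L.
Pressure correction: C_s' = 8.498 × 0.859 = 7.300 mg/L.

C_s ≈ 7.30 mg/L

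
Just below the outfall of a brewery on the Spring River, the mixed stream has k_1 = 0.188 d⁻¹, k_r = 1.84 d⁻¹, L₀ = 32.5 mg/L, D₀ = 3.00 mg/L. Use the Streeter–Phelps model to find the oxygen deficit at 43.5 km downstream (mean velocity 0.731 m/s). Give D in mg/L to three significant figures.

D ≈ 3.05 mg/L

Travel time t = x/v = 43.5 km / (0.731 m/s) = 43500 m / 0.731 m/s = 59510 s = 0.6887 d.
k_1 L₀/(k_r−k_1) = 0.188×32.5/(1.84−0.188) = 6.110/1.652 = 3.699 mg/L.
e^(−k_1 t) = e^(−0.188×0.6887) = 0.8785; e^(−k_r t) = e^(−1.84×0.6887) = 0.2816.
D = 3.699 × (0.8785 − 0.2816) + 3.00 × 0.2816 = 2.208 + 0.8448 = 3.053 mg/L.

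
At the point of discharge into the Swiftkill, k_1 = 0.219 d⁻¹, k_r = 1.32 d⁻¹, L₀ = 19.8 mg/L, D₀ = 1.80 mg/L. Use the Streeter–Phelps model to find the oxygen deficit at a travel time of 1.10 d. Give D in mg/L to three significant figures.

k_1 L₀/(k_r−k_1) = 0.219×19.8/(1.32−0.219) = 4.336/1.101 = 3.938 mg/L.
e^(−k_1 t) = e^(−0.219×1.100) = 0.7859; e^(−k_r t) = e^(−1.32×1.100) = 0.2341.
D = 3.938 × (0.7859 − 0.2341) + 1.80 × 0.2341 = 2.173 + 0.4214 = 2.595 mg/L.

D ≈ 2.59 mg/L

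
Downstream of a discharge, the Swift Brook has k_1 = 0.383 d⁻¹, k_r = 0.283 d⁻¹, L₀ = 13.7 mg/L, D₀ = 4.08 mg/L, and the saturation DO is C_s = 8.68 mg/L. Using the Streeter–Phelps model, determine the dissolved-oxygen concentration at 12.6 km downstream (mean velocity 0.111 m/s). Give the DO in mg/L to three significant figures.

DO ≈ 1.41 mg/L

Travel time t = x/v = 12.6 km / (0.111 m/s) = 12600 m / 0.111 m/s = 113500 s = 1.314 d.
k_1 L₀/(k_r−k_1) = 0.383×13.7/(0.283−0.383) = 5.247/-0.1000 = -52.47 mg/L.
e^(−k_1 t) = e^(−0.383×1.314) = 0.6046; e^(−k_r t) = e^(−0.283×1.314) = 0.6895.
D = -52.47 × (0.6046 − 0.6895) + 4.08 × 0.6895 = 4.454 + 2.813 = 7.267 mg/L.
DO = C_s − D = 8.68 − 7.267 = 1.413 mg/L.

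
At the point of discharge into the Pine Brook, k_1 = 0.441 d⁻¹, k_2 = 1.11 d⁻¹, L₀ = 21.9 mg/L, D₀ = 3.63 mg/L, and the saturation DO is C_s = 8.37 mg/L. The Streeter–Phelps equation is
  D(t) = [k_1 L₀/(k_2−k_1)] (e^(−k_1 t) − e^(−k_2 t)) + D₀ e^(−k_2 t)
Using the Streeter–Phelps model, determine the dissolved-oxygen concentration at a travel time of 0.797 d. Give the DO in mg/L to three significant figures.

DO ≈ 2.67 mg/L

k_1 L₀/(k_2−k_1) = 0.441×21.9/(1.11−0.441) = 9.658/0.6690 = 14.44 mg/L.
e^(−k_1 t) = e^(−0.441×0.7970) = 0.7036; e^(−k_2 t) = e^(−1.11×0.7970) = 0.4129.
D = 14.44 × (0.7036 − 0.4129) + 3.63 × 0.4129 = 4.198 + 1.499 = 5.697 mg/L.
DO = C_s − D = 8.37 − 5.697 = 2.673 mg/L.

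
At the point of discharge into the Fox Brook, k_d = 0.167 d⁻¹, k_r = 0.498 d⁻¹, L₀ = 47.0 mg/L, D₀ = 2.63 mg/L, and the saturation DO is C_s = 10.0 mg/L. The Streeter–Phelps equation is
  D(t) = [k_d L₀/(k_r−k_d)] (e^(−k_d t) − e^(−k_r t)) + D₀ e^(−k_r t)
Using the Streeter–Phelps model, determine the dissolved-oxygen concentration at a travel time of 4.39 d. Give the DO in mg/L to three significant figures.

DO ≈ 0.977 mg/L

k_d L₀/(k_r−k_d) = 0.167×47.0/(0.498−0.167) = 7.849/0.3310 = 23.71 mg/L.
e^(−k_d t) = e^(−0.167×4.390) = 0.4804; e^(−k_r t) = e^(−0.498×4.390) = 0.1123.
D = 23.71 × (0.4804 − 0.1123) + 2.63 × 0.1123 = 8.728 + 0.2955 = 9.023 mg/L.
DO = C_s − D = 10.0 − 9.023 = 0.9767 mg/L.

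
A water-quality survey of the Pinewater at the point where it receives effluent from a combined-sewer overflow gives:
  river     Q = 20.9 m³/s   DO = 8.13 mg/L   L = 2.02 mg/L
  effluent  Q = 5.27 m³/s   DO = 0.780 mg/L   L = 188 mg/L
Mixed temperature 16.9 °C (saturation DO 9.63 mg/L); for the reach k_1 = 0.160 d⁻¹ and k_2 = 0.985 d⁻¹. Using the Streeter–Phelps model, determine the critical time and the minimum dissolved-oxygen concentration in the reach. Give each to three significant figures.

Mixed DO = (20.9×8.13 + 5.27×0.780)/(20.9+5.27) = 174.0/26.17 = 6.650 mg/L.
Mixed L₀ = (20.9×2.02 + 5.27×188)/(26.17) = 1033/26.17 = 39.47 mg/L.
Initial deficit D₀ = C_s − DO₀ = 9.63 − 6.650 = 2.980 mg/L.
t_c = (1/0.8250) ln[(0.985/0.160)(1 − 2.980×0.8250/(0.160×39.47))] = 1.212 × ln(3.760) = 1.605 d.
D_c = (0.160/0.985) × 39.47 × e^(−0.160×1.605) = 0.1624 × 39.47 × 0.7735 = 4.959 mg/L.
Minimum DO = 9.63 − 4.959 = 4.671 mg/L.

t_c ≈ 1.61 d; minimum DO ≈ 4.67 mg/L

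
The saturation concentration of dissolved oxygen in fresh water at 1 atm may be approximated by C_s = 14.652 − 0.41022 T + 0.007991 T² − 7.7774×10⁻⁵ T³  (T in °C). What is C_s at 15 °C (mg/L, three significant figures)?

C_s ≈ 10.0 mg/L

C_s = 14.652 − 0.41022×15 + 0.007991×15² − 7.7774×10⁻⁵×15³ = 10.03 mg/L.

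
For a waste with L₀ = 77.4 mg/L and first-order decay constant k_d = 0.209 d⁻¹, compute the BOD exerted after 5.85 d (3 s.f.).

y_t = L₀(1 − e^(−k_d t)) = 77.4 × (1 − e^(−0.209×5.85))
= 77.4 × (1 − 0.2944) = 77.4 × 0.7056 = 54.61 mg/L.

y ≈ 54.6 mg/L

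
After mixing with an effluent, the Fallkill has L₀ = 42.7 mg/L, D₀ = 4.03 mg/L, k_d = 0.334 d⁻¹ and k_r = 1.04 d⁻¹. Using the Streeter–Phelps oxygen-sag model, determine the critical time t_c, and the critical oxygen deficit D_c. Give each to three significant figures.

t_c ≈ 1.29 d; D_c ≈ 8.90 mg/L

With k_r/k_d = 3.114 and 1 − D₀(k_r−k_d)/(k_d L₀) = 0.8005,
t_c = ln(3.114 × 0.8005) / (1.04 − 0.334) = ln(2.493) / 0.7060 = 0.9133/0.7060 = 1.294 d.
L(t_c) = L₀ e^(−k_d t_c) = 42.7 × 0.6492 = 27.72 mg/L, and at the critical point k_r D_c = k_d L, so D_c = (0.334/1.04) × 27.72 = 8.902 mg/L.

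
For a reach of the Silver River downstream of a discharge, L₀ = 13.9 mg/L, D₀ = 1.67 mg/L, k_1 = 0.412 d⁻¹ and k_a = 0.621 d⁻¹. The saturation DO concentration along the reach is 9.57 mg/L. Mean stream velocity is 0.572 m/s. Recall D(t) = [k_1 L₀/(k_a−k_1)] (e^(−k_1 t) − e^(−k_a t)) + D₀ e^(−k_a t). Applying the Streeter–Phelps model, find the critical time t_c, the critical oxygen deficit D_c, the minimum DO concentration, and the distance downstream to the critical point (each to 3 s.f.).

t_c ≈ 1.66 d; D_c ≈ 4.65 mg/L; min DO ≈ 4.92 mg/L; x_c ≈ 82.2 km

At the critical point dD/dt = 0, so k_1 L₀ e^(−k_1 t) = k_a D. Substituting D(t) from the Streeter–Phelps equation and solving for t gives
t_c = ln[(k_a/k_1)(1 − D₀(k_a−k_1)/(k_1 L₀))] / (k_a−k_1).
Here k_a−k_1 = 0.2090 d⁻¹ and 1 − D₀(k_a−k_1)/(k_1 L₀) = 1 − 1.67×0.2090/(0.412×13.9) = 0.9391, so
t_c = ln(1.507 × 0.9391) / 0.2090 = 0.3474 / 0.2090 = 1.662 d.
L(t_c) = L₀ e^(−k_1 t_c) = 13.9 × 0.5042 = 7.008 mg/L, and at the critical point k_a D_c = k_1 L, so D_c = (0.412/0.621) × 7.008 = 4.649 mg/L.
Minimum DO = C_s − D_c = 9.57 − 4.649 = 4.921 mg/L.
x_c = v t_c = 0.572 m/s × 1.662 d × 86400 s/d = 82150 m ≈ 82.2 km.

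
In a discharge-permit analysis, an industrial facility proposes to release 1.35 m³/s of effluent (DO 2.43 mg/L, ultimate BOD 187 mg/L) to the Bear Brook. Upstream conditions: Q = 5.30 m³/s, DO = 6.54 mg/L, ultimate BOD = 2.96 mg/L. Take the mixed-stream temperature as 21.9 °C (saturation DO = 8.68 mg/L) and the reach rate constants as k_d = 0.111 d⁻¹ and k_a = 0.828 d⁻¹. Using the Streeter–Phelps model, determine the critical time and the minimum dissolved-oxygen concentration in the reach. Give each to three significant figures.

t_c ≈ 1.90 d; minimum DO ≈ 4.30 mg/L

Mixed DO = (5.30×6.54 + 1.35×2.43)/(5.30+1.35) = 37.94/6.650 = 5.706 mg/L.
Mixed L₀ = (5.30×2.96 + 1.35×187)/(6.650) = 268.1/6.650 = 40.32 mg/L.
Initial deficit D₀ = C_s − DO₀ = 8.68 − 5.706 = 2.974 mg/L.
t_c = (1/0.7170) ln[(0.828/0.111)(1 − 2.974×0.7170/(0.111×40.32))] = 1.395 × ln(3.905) = 1.900 d.
D_c = (0.111/0.828) × 40.32 × e^(−0.111×1.900) = 0.1341 × 40.32 × 0.8099 = 4.378 mg/L.
Minimum DO = 8.68 − 4.378 = 4.302 mg/L.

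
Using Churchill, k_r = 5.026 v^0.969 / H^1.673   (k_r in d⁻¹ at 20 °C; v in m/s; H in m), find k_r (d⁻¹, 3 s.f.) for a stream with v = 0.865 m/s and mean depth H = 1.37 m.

k_r ≈ 2.58 d⁻¹

k_r = 5.026 × 0.865^0.969 / 1.37^1.673 = 5.026 × 0.8689 / 1.693 = 2.579 d⁻¹.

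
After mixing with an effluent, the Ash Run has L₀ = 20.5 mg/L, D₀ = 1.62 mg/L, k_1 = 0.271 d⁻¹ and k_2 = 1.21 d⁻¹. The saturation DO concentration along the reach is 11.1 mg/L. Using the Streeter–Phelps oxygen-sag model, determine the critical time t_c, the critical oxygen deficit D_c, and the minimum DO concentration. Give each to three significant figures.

t_c ≈ 1.25 d; D_c ≈ 3.27 mg/L; min DO ≈ 7.83 mg/L

t_c = [1/(k_2−k_1)] ln[(k_2/k_1)(1 − D₀(k_2−k_1)/(k_1 L₀))]
= [1/(1.21−0.271)] ln[(1.21/0.271)(1 − 1.62×0.9390/(0.271×20.5))]
= (1/0.9390) ln[4.465 × 0.7262] = 1.065 × ln(3.242) = 1.065 × 1.176 = 1.253 d.
D_c = (k_1/k_2) L₀ e^(−k_1 t_c) = (0.271/1.21) × 20.5 × e^(−0.271×1.253) = 0.2240 × 20.5 × 0.7121 = 3.270 mg/L.
Minimum DO = C_s − D_c = 11.1 − 3.270 = 7.830 mg/L.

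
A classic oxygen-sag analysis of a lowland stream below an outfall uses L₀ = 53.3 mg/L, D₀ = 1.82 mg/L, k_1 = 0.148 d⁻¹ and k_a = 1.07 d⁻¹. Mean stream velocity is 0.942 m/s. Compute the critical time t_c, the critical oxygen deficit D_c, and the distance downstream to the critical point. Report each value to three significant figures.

t_c = [1/(k_a−k_1)] ln[(k_a/k_1)(1 − D₀(k_a−k_1)/(k_1 L₀))]
= [1/(1.07−0.148)] ln[(1.07/0.148)(1 − 1.82×0.9220/(0.148×53.3))]
= (1/0.9220) ln[7.230 × 0.7873] = 1.085 × ln(5.692) = 1.085 × 1.739 = 1.886 d.
D_c = (k_1/k_a) L₀ e^(−k_1 t_c) = (0.148/1.07) × 53.3 × e^(−0.148×1.886) = 0.1383 × 53.3 × 0.7564 = 5.577 mg/L.
x_c = v t_c = 0.942 m/s × 1.886 d × 86400 s/d = 153500 m ≈ 154 km.

t_c ≈ 1.89 d; D_c ≈ 5.58 mg/L; x_c ≈ 154 km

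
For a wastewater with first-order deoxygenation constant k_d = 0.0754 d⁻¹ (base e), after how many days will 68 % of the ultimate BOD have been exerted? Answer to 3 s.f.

y/L₀ = 1 − e^(−k_d t) = 0.68 ⇒ e^(−k_d t) = 0.320
t = −ln(0.320) / 0.0754 = 1.139 / 0.0754 = 15.11 d.

t ≈ 15.1 d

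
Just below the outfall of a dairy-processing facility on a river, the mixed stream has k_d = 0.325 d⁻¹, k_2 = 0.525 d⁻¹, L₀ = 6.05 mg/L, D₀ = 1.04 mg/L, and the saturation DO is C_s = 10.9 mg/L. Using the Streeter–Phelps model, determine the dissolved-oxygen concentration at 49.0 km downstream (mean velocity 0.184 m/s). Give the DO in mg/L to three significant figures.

Travel time t = x/v = 49.0 km / (0.184 m/s) = 49000 m / 0.184 m/s = 266300 s = 3.082 d.
k_d L₀/(k_2−k_d) = 0.325×6.05/(0.525−0.325) = 1.966/0.2000 = 9.831 mg/L.
e^(−k_d t) = e^(−0.325×3.082) = 0.3672; e^(−k_2 t) = e^(−0.525×3.082) = 0.1983.
D = 9.831 × (0.3672 − 0.1983) + 1.04 × 0.1983 = 1.661 + 0.2062 = 1.868 mg/L.
DO = C_s − D = 10.9 − 1.868 = 9.032 mg/L.

DO ≈ 9.03 mg/L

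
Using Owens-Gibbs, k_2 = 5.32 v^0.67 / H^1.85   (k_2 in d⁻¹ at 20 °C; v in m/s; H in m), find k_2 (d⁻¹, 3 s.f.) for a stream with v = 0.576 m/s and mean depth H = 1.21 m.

k_2 ≈ 2.58 d⁻¹

k_2 = 5.32 × 0.576^0.67 / 1.21^1.85 = 5.32 × 0.6910 / 1.423 = 2.584 d⁻¹.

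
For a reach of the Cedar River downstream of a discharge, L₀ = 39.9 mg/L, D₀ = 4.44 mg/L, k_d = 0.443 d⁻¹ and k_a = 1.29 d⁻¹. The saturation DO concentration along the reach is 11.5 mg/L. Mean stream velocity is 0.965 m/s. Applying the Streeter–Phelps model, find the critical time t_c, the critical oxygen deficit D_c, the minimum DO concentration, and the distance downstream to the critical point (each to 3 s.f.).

t_c ≈ 0.979 d; D_c ≈ 8.88 mg/L; min DO ≈ 2.62 mg/L; x_c ≈ 81.7 km

At the critical point dD/dt = 0, so k_d L₀ e^(−k_d t) = k_a D. Substituting D(t) from the Streeter–Phelps equation and solving for t gives
t_c = ln[(k_a/k_d)(1 − D₀(k_a−k_d)/(k_d L₀))] / (k_a−k_d).
Here k_a−k_d = 0.8470 d⁻¹ and 1 − D₀(k_a−k_d)/(k_d L₀) = 1 − 4.44×0.8470/(0.443×39.9) = 0.7872, so
t_c = ln(2.912 × 0.7872) / 0.8470 = 0.8296 / 0.8470 = 0.9795 d.
L(t_c) = L₀ e^(−k_d t_c) = 39.9 × 0.6480 = 25.85 mg/L, and at the critical point k_a D_c = k_d L, so D_c = (0.443/1.29) × 25.85 = 8.879 mg/L.
Minimum DO = C_s − D_c = 11.5 − 8.879 = 2.621 mg/L.
x_c = v t_c = 0.965 m/s × 0.9795 d × 86400 s/d = 81660 m ≈ 81.7 km.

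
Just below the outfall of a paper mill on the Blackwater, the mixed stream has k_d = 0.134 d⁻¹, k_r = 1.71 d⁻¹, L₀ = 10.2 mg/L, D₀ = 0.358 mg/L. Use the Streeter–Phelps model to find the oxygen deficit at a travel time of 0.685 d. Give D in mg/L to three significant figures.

D ≈ 0.633 mg/L

k_d L₀/(k_r−k_d) = 0.134×10.2/(1.71−0.134) = 1.367/1.576 = 0.8673 mg/L.
e^(−k_d t) = e^(−0.134×0.6850) = 0.9123; e^(−k_r t) = e^(−1.71×0.6850) = 0.3099.
D = 0.8673 × (0.9123 − 0.3099) + 0.358 × 0.3099 = 0.5224 + 0.1110 = 0.6334 mg/L.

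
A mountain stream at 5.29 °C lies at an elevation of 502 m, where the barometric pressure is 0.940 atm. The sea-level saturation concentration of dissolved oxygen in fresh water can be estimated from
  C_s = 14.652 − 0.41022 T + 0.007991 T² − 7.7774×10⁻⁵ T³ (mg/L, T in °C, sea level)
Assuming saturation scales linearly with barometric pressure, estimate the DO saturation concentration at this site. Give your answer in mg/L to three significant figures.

C_s ≈ 11.9 mg/L

At sea level: C_s = 14.652 − 0.41022×5.29 + 0.007991×5.29² − 7.7774×10⁻⁵×5.29³ = 12.69 mg/L.
Pressure correction: C_s' = 12.69 × 0.940 = 11.93 mg/L.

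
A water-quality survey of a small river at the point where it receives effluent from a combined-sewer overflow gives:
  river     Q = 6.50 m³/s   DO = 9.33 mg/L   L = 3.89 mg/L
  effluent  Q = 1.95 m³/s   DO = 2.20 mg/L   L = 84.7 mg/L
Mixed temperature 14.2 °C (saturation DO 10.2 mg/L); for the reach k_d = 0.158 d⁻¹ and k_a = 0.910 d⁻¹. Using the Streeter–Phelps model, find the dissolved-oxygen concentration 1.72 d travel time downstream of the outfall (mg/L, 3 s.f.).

DO ≈ 7.06 mg/L

Mixed DO = (6.50×9.33 + 1.95×2.20)/(6.50+1.95) = 64.94/8.450 = 7.685 mg/L.
Mixed L₀ = (6.50×3.89 + 1.95×84.7)/(8.450) = 190.4/8.450 = 22.54 mg/L.
Initial deficit D₀ = C_s − DO₀ = 10.2 − 7.685 = 2.515 mg/L.
D(1.72) = [0.158×22.54/(0.910−0.158)](e^(−0.158×1.72) − e^(−0.910×1.72)) + 2.515 e^(−0.910×1.72)
= 4.735 × (0.7620 − 0.2090) + 2.515 × 0.2090 = 3.145 mg/L.
DO = 10.2 − 3.145 = 7.055 mg/L.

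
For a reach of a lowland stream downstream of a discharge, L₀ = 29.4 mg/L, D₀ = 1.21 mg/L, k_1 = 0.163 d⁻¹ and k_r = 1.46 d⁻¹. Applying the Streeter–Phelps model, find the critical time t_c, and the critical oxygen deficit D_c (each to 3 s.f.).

At the critical point dD/dt = 0, so k_1 L₀ e^(−k_1 t) = k_r D. Substituting D(t) from the Streeter–Phelps equation and solving for t gives
t_c = ln[(k_r/k_1)(1 − D₀(k_r−k_1)/(k_1 L₀))] / (k_r−k_1).
Here k_r−k_1 = 1.297 d⁻¹ and 1 − D₀(k_r−k_1)/(k_1 L₀) = 1 − 1.21×1.297/(0.163×29.4) = 0.6725, so
t_c = ln(8.957 × 0.6725) / 1.297 = 1.796 / 1.297 = 1.385 d.
D_c = (k_1/k_r) L₀ e^(−k_1 t_c) = (0.163/1.46) × 29.4 × e^(−0.163×1.385) = 0.1116 × 29.4 × 0.7980 = 2.619 mg/L.

t_c ≈ 1.38 d; D_c ≈ 2.62 mg/L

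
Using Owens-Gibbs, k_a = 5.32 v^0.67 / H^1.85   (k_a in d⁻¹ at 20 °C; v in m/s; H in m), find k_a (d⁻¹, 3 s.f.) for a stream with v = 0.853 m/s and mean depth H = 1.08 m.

k_a = 5.32 × 0.853^0.67 / 1.08^1.85 = 5.32 × 0.8990 / 1.153 = 4.148 d⁻¹.

k_a ≈ 4.15 d⁻¹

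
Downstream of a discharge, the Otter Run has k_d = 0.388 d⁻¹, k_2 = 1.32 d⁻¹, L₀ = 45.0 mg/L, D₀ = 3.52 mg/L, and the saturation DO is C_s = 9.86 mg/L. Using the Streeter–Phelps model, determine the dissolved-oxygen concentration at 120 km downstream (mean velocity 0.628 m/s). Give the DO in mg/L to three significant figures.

DO ≈ 2.74 mg/L

Travel time t = x/v = 120 km / (0.628 m/s) = 120000 m / 0.628 m/s = 191100 s = 2.212 d.
k_d L₀/(k_2−k_d) = 0.388×45.0/(1.32−0.388) = 17.46/0.9320 = 18.73 mg/L.
e^(−k_d t) = e^(−0.388×2.212) = 0.4240; e^(−k_2 t) = e^(−1.32×2.212) = 0.05397.
D = 18.73 × (0.4240 − 0.05397) + 3.52 × 0.05397 = 6.931 + 0.1900 = 7.121 mg/L.
DO = C_s − D = 9.86 − 7.121 = 2.739 mg/L.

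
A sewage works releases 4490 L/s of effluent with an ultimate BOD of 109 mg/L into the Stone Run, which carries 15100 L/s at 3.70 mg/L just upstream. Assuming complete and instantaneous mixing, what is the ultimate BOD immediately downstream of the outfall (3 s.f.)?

27.8 mg/L

Flow-weighted mixing: C = (Q_r C_r + Q_w C_w)/(Q_r + Q_w)
= (15100×3.70 + 4490×109)/(15100 + 4490) = 545300/19590 = 27.83 mg/L.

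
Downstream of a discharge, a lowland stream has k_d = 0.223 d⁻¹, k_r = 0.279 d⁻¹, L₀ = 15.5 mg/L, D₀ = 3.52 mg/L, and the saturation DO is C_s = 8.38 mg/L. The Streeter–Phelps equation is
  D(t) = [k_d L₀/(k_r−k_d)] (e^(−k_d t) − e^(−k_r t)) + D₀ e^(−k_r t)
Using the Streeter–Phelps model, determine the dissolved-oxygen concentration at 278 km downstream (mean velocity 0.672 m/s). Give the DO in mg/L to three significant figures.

Travel time t = x/v = 278 km / (0.672 m/s) = 278000 m / 0.672 m/s = 413700 s = 4.788 d.
k_d L₀/(k_r−k_d) = 0.223×15.5/(0.279−0.223) = 3.457/0.05600 = 61.72 mg/L.
e^(−k_d t) = e^(−0.223×4.788) = 0.3438; e^(−k_r t) = e^(−0.279×4.788) = 0.2629.
D = 61.72 × (0.3438 − 0.2629) + 3.52 × 0.2629 = 4.991 + 0.9255 = 5.916 mg/L.
DO = C_s − D = 8.38 − 5.916 = 2.464 mg/L.

DO ≈ 2.46 mg/L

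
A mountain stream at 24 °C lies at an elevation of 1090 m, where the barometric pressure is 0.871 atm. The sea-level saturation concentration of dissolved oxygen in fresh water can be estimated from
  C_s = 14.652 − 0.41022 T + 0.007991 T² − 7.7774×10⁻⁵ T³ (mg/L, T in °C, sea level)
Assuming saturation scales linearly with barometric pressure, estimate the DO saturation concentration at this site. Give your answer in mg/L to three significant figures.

C_s ≈ 7.26 mg/L

At sea level: C_s = 14.652 − 0.41022×24 + 0.007991×24² − 7.7774×10⁻⁵×24³ = 8.334 mg/L.
Pressure correction: C_s' = 8.334 × 0.871 = 7.259 mg/L.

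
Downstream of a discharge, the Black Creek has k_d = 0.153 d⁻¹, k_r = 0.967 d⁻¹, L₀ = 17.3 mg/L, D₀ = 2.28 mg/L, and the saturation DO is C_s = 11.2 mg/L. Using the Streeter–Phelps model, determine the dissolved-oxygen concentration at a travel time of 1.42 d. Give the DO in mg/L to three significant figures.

DO ≈ 8.83 mg/L

k_d L₀/(k_r−k_d) = 0.153×17.3/(0.967−0.153) = 2.647/0.8140 = 3.252 mg/L.
e^(−k_d t) = e^(−0.153×1.420) = 0.8047; e^(−k_r t) = e^(−0.967×1.420) = 0.2533.
D = 3.252 × (0.8047 − 0.2533) + 2.28 × 0.2533 = 1.793 + 0.5775 = 2.371 mg/L.
DO = C_s − D = 11.2 − 2.371 = 8.829 mg/L.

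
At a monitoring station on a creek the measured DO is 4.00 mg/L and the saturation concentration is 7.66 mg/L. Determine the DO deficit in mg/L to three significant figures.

D ≈ 3.66 mg/L

D = C_s − C = 7.66 − 4.00 = 3.66 mg/L.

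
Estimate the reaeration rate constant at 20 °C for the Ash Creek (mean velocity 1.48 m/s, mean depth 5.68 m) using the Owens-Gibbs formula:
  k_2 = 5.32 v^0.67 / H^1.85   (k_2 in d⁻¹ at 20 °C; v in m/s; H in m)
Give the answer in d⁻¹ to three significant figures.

k_2 = 5.32 × 1.48^0.67 / 5.68^1.85 = 5.32 × 1.300 / 24.86 = 0.2783 d⁻¹.

k_2 ≈ 0.278 d⁻¹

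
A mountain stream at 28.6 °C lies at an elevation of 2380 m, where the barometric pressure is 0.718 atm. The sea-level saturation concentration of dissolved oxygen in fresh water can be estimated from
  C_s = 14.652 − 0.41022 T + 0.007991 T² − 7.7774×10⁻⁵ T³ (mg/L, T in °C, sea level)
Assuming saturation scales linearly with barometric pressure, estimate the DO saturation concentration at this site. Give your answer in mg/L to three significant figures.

At sea level: C_s = 14.652 − 0.41022×28.6 + 0.007991×28.6² − 7.7774×10⁻⁵×28.6³ = 7.637 mg/L.
Pressure correction: C_s' = 7.637 × 0.718 = 5.483 mg/L.

C_s ≈ 5.48 mg/L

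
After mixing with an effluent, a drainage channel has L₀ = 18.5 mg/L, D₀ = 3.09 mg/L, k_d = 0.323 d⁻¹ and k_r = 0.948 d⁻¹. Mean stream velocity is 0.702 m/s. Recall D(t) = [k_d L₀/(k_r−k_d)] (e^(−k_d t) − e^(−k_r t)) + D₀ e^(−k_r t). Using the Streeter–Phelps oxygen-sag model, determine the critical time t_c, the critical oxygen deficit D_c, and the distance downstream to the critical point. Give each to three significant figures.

With k_r/k_d = 2.935 and 1 − D₀(k_r−k_d)/(k_d L₀) = 0.6768,
t_c = ln(2.935 × 0.6768) / (0.948 − 0.323) = ln(1.986) / 0.6250 = 0.6863/0.6250 = 1.098 d.
D_c = (k_d/k_r) L₀ e^(−k_d t_c) = (0.323/0.948) × 18.5 × e^(−0.323×1.098) = 0.3407 × 18.5 × 0.7014 = 4.421 mg/L.
x_c = v t_c = 0.702 m/s × 1.098 d × 86400 s/d = 66600 m ≈ 66.6 km.

t_c ≈ 1.10 d; D_c ≈ 4.42 mg/L; x_c ≈ 66.6 km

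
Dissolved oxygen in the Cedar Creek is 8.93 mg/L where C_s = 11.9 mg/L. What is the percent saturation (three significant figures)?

75.0 % saturation

% saturation = C/C_s × 100 = 8.93/11.9 × 100 = 75.0 %.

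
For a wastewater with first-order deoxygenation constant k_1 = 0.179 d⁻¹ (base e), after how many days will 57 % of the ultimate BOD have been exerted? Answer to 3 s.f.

t ≈ 4.71 d

y/L₀ = 1 − e^(−k_1 t) = 0.57 ⇒ e^(−k_1 t) = 0.430
t = −ln(0.430) / 0.179 = 0.8440 / 0.179 = 4.715 d.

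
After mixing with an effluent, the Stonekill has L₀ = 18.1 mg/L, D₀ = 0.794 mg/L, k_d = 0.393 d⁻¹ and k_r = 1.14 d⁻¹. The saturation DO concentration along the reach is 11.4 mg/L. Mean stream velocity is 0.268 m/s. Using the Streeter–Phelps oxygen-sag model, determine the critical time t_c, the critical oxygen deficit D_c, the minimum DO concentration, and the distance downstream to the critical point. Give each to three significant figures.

t_c ≈ 1.31 d; D_c ≈ 3.73 mg/L; min DO ≈ 7.67 mg/L; x_c ≈ 30.3 km

At the critical point dD/dt = 0, so k_d L₀ e^(−k_d t) = k_r D. Substituting D(t) from the Streeter–Phelps equation and solving for t gives
t_c = ln[(k_r/k_d)(1 − D₀(k_r−k_d)/(k_d L₀))] / (k_r−k_d).
Here k_r−k_d = 0.7470 d⁻¹ and 1 − D₀(k_r−k_d)/(k_d L₀) = 1 − 0.794×0.7470/(0.393×18.1) = 0.9166, so
t_c = ln(2.901 × 0.9166) / 0.7470 = 0.9779 / 0.7470 = 1.309 d.
D_c = (k_d/k_r) L₀ e^(−k_d t_c) = (0.393/1.14) × 18.1 × e^(−0.393×1.309) = 0.3447 × 18.1 × 0.5978 = 3.730 mg/L.
Minimum DO = C_s − D_c = 11.4 − 3.730 = 7.670 mg/L.
x_c = v t_c = 0.268 m/s × 1.309 d × 86400 s/d = 30310 m ≈ 30.3 km.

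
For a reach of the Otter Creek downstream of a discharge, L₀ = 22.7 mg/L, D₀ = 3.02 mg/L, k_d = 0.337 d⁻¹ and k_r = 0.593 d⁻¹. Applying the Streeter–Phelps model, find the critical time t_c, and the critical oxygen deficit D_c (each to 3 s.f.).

t_c ≈ 1.79 d; D_c ≈ 7.05 mg/L

t_c = [1/(k_r−k_d)] ln[(k_r/k_d)(1 − D₀(k_r−k_d)/(k_d L₀))]
= [1/(0.593−0.337)] ln[(0.593/0.337)(1 − 3.02×0.2560/(0.337×22.7))]
= (1/0.2560) ln[1.760 × 0.8989] = 3.906 × ln(1.582) = 3.906 × 0.4586 = 1.791 d.
L(t_c) = L₀ e^(−k_d t_c) = 22.7 × 0.5468 = 12.41 mg/L, and at the critical point k_r D_c = k_d L, so D_c = (0.337/0.593) × 12.41 = 7.054 mg/L.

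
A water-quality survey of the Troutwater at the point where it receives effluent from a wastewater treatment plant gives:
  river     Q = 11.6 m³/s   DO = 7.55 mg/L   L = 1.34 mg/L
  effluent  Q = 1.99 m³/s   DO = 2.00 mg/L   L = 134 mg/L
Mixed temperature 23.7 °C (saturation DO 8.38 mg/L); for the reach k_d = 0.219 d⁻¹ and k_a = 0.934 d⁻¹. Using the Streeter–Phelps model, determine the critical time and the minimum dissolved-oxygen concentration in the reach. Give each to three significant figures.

t_c ≈ 1.61 d; minimum DO ≈ 4.96 mg/L

Mixed DO = (11.6×7.55 + 1.99×2.00)/(11.6+1.99) = 91.56/13.59 = 6.737 mg/L.
Mixed L₀ = (11.6×1.34 + 1.99×134)/(13.59) = 282.2/13.59 = 20.77 mg/L.
Initial deficit D₀ = C_s − DO₀ = 8.38 − 6.737 = 1.643 mg/L.
t_c = (1/0.7150) ln[(0.934/0.219)(1 − 1.643×0.7150/(0.219×20.77))] = 1.399 × ln(3.163) = 1.611 d.
D_c = (0.219/0.934) × 20.77 × e^(−0.219×1.611) = 0.2345 × 20.77 × 0.7028 = 3.422 mg/L.
Minimum DO = 8.38 − 3.422 = 4.958 mg/L.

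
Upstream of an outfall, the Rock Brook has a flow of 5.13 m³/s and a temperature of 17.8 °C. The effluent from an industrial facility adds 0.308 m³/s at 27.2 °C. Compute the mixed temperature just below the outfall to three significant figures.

18.3 °C

Flow-weighted mixing: C = (Q_r C_r + Q_w C_w)/(Q_r + Q_w)
= (5.13×17.8 + 0.308×27.2)/(5.13 + 0.308) = 99.69/5.438 = 18.33 °C.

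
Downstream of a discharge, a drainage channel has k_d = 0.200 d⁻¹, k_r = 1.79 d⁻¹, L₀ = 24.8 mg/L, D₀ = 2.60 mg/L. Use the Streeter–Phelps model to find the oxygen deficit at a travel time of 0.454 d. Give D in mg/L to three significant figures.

D ≈ 2.62 mg/L

k_d L₀/(k_r−k_d) = 0.200×24.8/(1.79−0.200) = 4.960/1.590 = 3.119 mg/L.
e^(−k_d t) = e^(−0.200×0.4540) = 0.9132; e^(−k_r t) = e^(−1.79×0.4540) = 0.4437.
D = 3.119 × (0.9132 − 0.4437) + 2.60 × 0.4437 = 1.465 + 1.154 = 2.618 mg/L.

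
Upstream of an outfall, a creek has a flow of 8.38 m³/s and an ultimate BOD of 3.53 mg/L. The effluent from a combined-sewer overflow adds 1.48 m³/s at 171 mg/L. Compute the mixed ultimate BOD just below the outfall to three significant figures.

28.7 mg/L

Flow-weighted mixing: C = (Q_r C_r + Q_w C_w)/(Q_r + Q_w)
= (8.38×3.53 + 1.48×171)/(8.38 + 1.48) = 282.7/9.860 = 28.67 mg/L.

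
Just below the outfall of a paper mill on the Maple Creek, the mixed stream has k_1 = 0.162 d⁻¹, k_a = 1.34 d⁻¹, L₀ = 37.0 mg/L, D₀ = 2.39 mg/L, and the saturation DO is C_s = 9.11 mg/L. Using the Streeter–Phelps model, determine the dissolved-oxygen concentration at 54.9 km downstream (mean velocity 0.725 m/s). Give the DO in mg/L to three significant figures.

Travel time t = x/v = 54.9 km / (0.725 m/s) = 54900 m / 0.725 m/s = 75720 s = 0.8764 d.
k_1 L₀/(k_a−k_1) = 0.162×37.0/(1.34−0.162) = 5.994/1.178 = 5.088 mg/L.
e^(−k_1 t) = e^(−0.162×0.8764) = 0.8676; e^(−k_a t) = e^(−1.34×0.8764) = 0.3090.
D = 5.088 × (0.8676 − 0.3090) + 2.39 × 0.3090 = 2.843 + 0.7385 = 3.581 mg/L.
DO = C_s − D = 9.11 − 3.581 = 5.529 mg/L.

DO ≈ 5.53 mg/L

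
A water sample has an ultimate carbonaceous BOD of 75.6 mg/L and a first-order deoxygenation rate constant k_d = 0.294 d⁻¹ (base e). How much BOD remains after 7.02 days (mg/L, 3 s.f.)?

L ≈ 9.60 mg/L

L_t = L₀ e^(−k_d t) = 75.6 × e^(−0.294×7.02) = 75.6 × 0.1270 = 9.598 mg/L.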